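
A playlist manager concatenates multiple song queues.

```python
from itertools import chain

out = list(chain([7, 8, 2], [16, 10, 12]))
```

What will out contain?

Step 1: chain() concatenates iterables: [7, 8, 2] + [16, 10, 12].
Therefore out = [7, 8, 2, 16, 10, 12].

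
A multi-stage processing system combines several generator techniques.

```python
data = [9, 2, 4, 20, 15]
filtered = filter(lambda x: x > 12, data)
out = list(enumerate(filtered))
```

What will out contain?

Step 1: Filter [9, 2, 4, 20, 15] for > 12: [20, 15].
Step 2: enumerate re-indexes from 0: [(0, 20), (1, 15)].
Therefore out = [(0, 20), (1, 15)].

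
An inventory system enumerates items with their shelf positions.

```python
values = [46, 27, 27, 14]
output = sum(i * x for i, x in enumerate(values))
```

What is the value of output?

Step 1: Compute i * x for each (i, x) in enumerate([46, 27, 27, 14]):
  i=0, x=46: 0*46 = 0
  i=1, x=27: 1*27 = 27
  i=2, x=27: 2*27 = 54
  i=3, x=14: 3*14 = 42
Step 2: sum = 0 + 27 + 54 + 42 = 123.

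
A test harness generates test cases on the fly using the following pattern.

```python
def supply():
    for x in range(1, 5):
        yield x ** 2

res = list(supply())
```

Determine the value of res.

Step 1: For each x in range(1, 5), yield x**2:
  x=1: yield 1**2 = 1
  x=2: yield 2**2 = 4
  x=3: yield 3**2 = 9
  x=4: yield 4**2 = 16
Therefore res = [1, 4, 9, 16].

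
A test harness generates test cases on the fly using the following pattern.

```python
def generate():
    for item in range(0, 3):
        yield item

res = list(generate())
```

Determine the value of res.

Step 1: The generator yields each value from range(0, 3).
Step 2: list() consumes all yields: [0, 1, 2].
Therefore res = [0, 1, 2].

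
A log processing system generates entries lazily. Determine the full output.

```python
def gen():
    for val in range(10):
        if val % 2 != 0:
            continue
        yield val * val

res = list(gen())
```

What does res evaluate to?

Step 1: Only yield val**2 when val is divisible by 2:
  val=0: 0 % 2 == 0, yield 0**2 = 0
  val=2: 2 % 2 == 0, yield 2**2 = 4
  val=4: 4 % 2 == 0, yield 4**2 = 16
  val=6: 6 % 2 == 0, yield 6**2 = 36
  val=8: 8 % 2 == 0, yield 8**2 = 64
Therefore res = [0, 4, 16, 36, 64].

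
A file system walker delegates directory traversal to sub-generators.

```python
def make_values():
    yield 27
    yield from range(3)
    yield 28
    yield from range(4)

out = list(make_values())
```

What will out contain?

Step 1: Trace yields in order:
  yield 27
  yield 0
  yield 1
  yield 2
  yield 28
  yield 0
  yield 1
  yield 2
  yield 3
Therefore out = [27, 0, 1, 2, 28, 0, 1, 2, 3].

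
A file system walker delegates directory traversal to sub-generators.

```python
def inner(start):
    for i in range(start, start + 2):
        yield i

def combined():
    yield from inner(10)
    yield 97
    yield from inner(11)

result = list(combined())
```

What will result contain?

Step 1: combined() delegates to inner(10):
  yield 10
  yield 11
Step 2: yield 97
Step 3: Delegates to inner(11):
  yield 11
  yield 12
Therefore result = [10, 11, 97, 11, 12].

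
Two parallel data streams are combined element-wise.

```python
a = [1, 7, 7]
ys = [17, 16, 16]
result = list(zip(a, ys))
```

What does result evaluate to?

Step 1: zip pairs elements at same index:
  Index 0: (1, 17)
  Index 1: (7, 16)
  Index 2: (7, 16)
Therefore result = [(1, 17), (7, 16), (7, 16)].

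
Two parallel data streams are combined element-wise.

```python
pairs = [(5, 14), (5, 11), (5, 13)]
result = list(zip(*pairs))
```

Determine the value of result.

Step 1: zip(*pairs) transposes: unzips [(5, 14), (5, 11), (5, 13)] into separate sequences.
Step 2: First elements: (5, 5, 5), second elements: (14, 11, 13).
Therefore result = [(5, 5, 5), (14, 11, 13)].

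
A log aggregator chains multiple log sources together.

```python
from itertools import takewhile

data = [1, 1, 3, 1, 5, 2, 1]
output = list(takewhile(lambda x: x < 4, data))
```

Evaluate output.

Step 1: takewhile stops at first element >= 4:
  1 < 4: take
  1 < 4: take
  3 < 4: take
  1 < 4: take
  5 >= 4: stop
Therefore output = [1, 1, 3, 1].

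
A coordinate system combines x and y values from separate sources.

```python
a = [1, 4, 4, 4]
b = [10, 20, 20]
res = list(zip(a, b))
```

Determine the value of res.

Step 1: zip stops at shortest (len(a)=4, len(b)=3):
  Index 0: (1, 10)
  Index 1: (4, 20)
  Index 2: (4, 20)
Step 2: Last element of a (4) has no pair, dropped.
Therefore res = [(1, 10), (4, 20), (4, 20)].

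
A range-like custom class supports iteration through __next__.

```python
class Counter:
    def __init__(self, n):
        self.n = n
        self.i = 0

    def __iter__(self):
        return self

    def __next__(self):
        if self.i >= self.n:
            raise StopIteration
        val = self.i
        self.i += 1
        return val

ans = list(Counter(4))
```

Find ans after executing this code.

Step 1: Counter(4) creates an iterator counting 0 to 3.
Step 2: list() consumes all values: [0, 1, 2, 3].
Therefore ans = [0, 1, 2, 3].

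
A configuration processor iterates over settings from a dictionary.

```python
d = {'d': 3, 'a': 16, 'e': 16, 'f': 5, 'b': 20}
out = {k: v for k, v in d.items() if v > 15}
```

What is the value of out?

Step 1: Filter items where value > 15:
  'd': 3 <= 15: removed
  'a': 16 > 15: kept
  'e': 16 > 15: kept
  'f': 5 <= 15: removed
  'b': 20 > 15: kept
Therefore out = {'a': 16, 'e': 16, 'b': 20}.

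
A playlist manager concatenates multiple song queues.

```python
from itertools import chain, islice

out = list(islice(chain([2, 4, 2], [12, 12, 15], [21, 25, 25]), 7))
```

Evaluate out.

Step 1: chain([2, 4, 2], [12, 12, 15], [21, 25, 25]) = [2, 4, 2, 12, 12, 15, 21, 25, 25].
Step 2: islice takes first 7 elements: [2, 4, 2, 12, 12, 15, 21].
Therefore out = [2, 4, 2, 12, 12, 15, 21].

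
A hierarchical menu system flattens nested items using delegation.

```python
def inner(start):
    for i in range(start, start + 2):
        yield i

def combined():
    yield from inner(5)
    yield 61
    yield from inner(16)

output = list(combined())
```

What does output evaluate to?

Step 1: combined() delegates to inner(5):
  yield 5
  yield 6
Step 2: yield 61
Step 3: Delegates to inner(16):
  yield 16
  yield 17
Therefore output = [5, 6, 61, 16, 17].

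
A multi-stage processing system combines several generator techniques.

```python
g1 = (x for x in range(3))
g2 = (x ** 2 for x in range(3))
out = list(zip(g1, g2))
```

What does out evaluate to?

Step 1: g1 produces [0, 1, 2].
Step 2: g2 produces [0, 1, 4].
Step 3: zip pairs them: [(0, 0), (1, 1), (2, 4)].
Therefore out = [(0, 0), (1, 1), (2, 4)].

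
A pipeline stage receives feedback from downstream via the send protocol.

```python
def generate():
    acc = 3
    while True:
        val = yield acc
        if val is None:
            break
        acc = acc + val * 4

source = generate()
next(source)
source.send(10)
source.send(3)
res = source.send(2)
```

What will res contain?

Step 1: next() -> yield acc=3.
Step 2: send(10) -> val=10, acc = 3 + 10*4 = 43, yield 43.
Step 3: send(3) -> val=3, acc = 43 + 3*4 = 55, yield 55.
Step 4: send(2) -> val=2, acc = 55 + 2*4 = 63, yield 63.
Therefore res = 63.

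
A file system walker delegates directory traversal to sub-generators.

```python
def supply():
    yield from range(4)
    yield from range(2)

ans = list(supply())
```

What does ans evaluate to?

Step 1: Trace yields in order:
  yield 0
  yield 1
  yield 2
  yield 3
  yield 0
  yield 1
Therefore ans = [0, 1, 2, 3, 0, 1].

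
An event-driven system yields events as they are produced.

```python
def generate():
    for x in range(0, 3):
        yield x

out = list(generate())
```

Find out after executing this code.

Step 1: The generator yields each value from range(0, 3).
Step 2: list() consumes all yields: [0, 1, 2].
Therefore out = [0, 1, 2].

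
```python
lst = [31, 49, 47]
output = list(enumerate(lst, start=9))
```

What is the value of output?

Step 1: enumerate with start=9:
  (9, 31)
  (10, 49)
  (11, 47)
Therefore output = [(9, 31), (10, 49), (11, 47)].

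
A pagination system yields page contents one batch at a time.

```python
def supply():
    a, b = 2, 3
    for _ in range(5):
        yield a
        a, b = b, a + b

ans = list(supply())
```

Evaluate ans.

Step 1: Fibonacci-like sequence starting with a=2, b=3:
  Iteration 1: yield a=2, then a,b = 3,5
  Iteration 2: yield a=3, then a,b = 5,8
  Iteration 3: yield a=5, then a,b = 8,13
  Iteration 4: yield a=8, then a,b = 13,21
  Iteration 5: yield a=13, then a,b = 21,34
Therefore ans = [2, 3, 5, 8, 13].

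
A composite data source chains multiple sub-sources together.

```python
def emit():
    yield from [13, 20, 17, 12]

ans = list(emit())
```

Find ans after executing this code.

Step 1: yield from delegates to the iterable, yielding each element.
Step 2: Collected values: [13, 20, 17, 12].
Therefore ans = [13, 20, 17, 12].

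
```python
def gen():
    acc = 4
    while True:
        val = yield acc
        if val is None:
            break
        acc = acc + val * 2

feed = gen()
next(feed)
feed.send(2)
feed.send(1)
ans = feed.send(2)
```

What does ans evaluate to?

Step 1: next() -> yield acc=4.
Step 2: send(2) -> val=2, acc = 4 + 2*2 = 8, yield 8.
Step 3: send(1) -> val=1, acc = 8 + 1*2 = 10, yield 10.
Step 4: send(2) -> val=2, acc = 10 + 2*2 = 14, yield 14.
Therefore ans = 14.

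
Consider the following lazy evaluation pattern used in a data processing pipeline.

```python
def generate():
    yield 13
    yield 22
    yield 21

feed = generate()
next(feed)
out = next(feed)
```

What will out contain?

Step 1: generate() creates a generator.
Step 2: next(feed) yields 13 (consumed and discarded).
Step 3: next(feed) yields 22, assigned to out.
Therefore out = 22.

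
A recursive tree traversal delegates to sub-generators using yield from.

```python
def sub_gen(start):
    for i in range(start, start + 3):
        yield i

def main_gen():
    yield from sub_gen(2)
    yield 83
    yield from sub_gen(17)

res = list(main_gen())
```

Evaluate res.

Step 1: main_gen() delegates to sub_gen(2):
  yield 2
  yield 3
  yield 4
Step 2: yield 83
Step 3: Delegates to sub_gen(17):
  yield 17
  yield 18
  yield 19
Therefore res = [2, 3, 4, 83, 17, 18, 19].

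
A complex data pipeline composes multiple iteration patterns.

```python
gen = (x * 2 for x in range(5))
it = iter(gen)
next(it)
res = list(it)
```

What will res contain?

Step 1: Generator produces [0, 2, 4, 6, 8].
Step 2: next(it) consumes first element (0).
Step 3: list(it) collects remaining: [2, 4, 6, 8].
Therefore res = [2, 4, 6, 8].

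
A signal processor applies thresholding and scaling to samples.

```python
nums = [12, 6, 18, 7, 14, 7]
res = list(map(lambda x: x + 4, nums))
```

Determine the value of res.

Step 1: Apply lambda x: x + 4 to each element:
  12 -> 16
  6 -> 10
  18 -> 22
  7 -> 11
  14 -> 18
  7 -> 11
Therefore res = [16, 10, 22, 11, 18, 11].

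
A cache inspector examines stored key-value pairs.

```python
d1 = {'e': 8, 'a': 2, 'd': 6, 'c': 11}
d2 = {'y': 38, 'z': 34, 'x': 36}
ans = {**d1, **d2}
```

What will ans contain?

Step 1: Merge d1 and d2 (d2 values override on key conflicts).
Step 2: d1 has keys ['e', 'a', 'd', 'c'], d2 has keys ['y', 'z', 'x'].
Therefore ans = {'e': 8, 'a': 2, 'd': 6, 'c': 11, 'y': 38, 'z': 34, 'x': 36}.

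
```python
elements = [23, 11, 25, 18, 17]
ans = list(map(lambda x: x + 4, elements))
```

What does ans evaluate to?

Step 1: Apply lambda x: x + 4 to each element:
  23 -> 27
  11 -> 15
  25 -> 29
  18 -> 22
  17 -> 21
Therefore ans = [27, 15, 29, 22, 21].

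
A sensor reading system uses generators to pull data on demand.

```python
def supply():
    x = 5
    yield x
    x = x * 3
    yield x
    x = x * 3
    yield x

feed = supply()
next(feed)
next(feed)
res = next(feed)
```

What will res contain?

Step 1: Trace through generator execution:
  Yield 1: x starts at 5, yield 5
  Yield 2: x = 5 * 3 = 15, yield 15
  Yield 3: x = 15 * 3 = 45, yield 45
Step 2: First next() gets 5, second next() gets the second value, third next() yields 45.
Therefore res = 45.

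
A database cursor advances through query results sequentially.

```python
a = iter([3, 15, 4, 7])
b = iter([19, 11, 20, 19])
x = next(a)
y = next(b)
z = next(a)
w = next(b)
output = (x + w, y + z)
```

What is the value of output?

Step 1: a iterates [3, 15, 4, 7], b iterates [19, 11, 20, 19].
Step 2: x = next(a) = 3, y = next(b) = 19.
Step 3: z = next(a) = 15, w = next(b) = 11.
Step 4: output = (3 + 11, 19 + 15) = (14, 34).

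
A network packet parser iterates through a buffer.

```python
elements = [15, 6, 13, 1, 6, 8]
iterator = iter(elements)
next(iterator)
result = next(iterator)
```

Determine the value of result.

Step 1: Create iterator over [15, 6, 13, 1, 6, 8].
Step 2: next() consumes 15.
Step 3: next() returns 6.
Therefore result = 6.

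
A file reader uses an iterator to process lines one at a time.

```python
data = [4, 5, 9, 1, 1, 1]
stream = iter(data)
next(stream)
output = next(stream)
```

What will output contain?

Step 1: Create iterator over [4, 5, 9, 1, 1, 1].
Step 2: next() consumes 4.
Step 3: next() returns 5.
Therefore output = 5.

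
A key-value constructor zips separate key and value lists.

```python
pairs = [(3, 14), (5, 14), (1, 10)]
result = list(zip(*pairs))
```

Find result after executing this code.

Step 1: zip(*pairs) transposes: unzips [(3, 14), (5, 14), (1, 10)] into separate sequences.
Step 2: First elements: (3, 5, 1), second elements: (14, 14, 10).
Therefore result = [(3, 5, 1), (14, 14, 10)].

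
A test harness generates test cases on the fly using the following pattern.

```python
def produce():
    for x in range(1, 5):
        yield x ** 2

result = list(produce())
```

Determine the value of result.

Step 1: For each x in range(1, 5), yield x**2:
  x=1: yield 1**2 = 1
  x=2: yield 2**2 = 4
  x=3: yield 3**2 = 9
  x=4: yield 4**2 = 16
Therefore result = [1, 4, 9, 16].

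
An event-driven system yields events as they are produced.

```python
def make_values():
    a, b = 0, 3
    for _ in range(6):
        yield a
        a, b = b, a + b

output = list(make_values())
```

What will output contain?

Step 1: Fibonacci-like sequence starting with a=0, b=3:
  Iteration 1: yield a=0, then a,b = 3,3
  Iteration 2: yield a=3, then a,b = 3,6
  Iteration 3: yield a=3, then a,b = 6,9
  Iteration 4: yield a=6, then a,b = 9,15
  Iteration 5: yield a=9, then a,b = 15,24
  Iteration 6: yield a=15, then a,b = 24,39
Therefore output = [0, 3, 3, 6, 9, 15].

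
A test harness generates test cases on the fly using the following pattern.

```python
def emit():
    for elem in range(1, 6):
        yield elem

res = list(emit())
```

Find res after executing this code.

Step 1: The generator yields each value from range(1, 6).
Step 2: list() consumes all yields: [1, 2, 3, 4, 5].
Therefore res = [1, 2, 3, 4, 5].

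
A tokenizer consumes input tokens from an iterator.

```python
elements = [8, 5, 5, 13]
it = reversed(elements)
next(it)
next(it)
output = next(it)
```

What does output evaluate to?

Step 1: reversed([8, 5, 5, 13]) gives iterator: [13, 5, 5, 8].
Step 2: First next() = 13, second next() = 5.
Step 3: Third next() = 5.
Therefore output = 5.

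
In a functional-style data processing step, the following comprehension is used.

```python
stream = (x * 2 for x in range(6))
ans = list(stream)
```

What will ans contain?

Step 1: For each x in range(6), compute x*2:
  x=0: 0*2 = 0
  x=1: 1*2 = 2
  x=2: 2*2 = 4
  x=3: 3*2 = 6
  x=4: 4*2 = 8
  x=5: 5*2 = 10
Therefore ans = [0, 2, 4, 6, 8, 10].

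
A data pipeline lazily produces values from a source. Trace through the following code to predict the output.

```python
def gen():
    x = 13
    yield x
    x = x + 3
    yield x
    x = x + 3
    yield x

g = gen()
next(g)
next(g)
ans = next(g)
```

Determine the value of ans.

Step 1: Trace through generator execution:
  Yield 1: x starts at 13, yield 13
  Yield 2: x = 13 + 3 = 16, yield 16
  Yield 3: x = 16 + 3 = 19, yield 19
Step 2: First next() gets 13, second next() gets the second value, third next() yields 19.
Therefore ans = 19.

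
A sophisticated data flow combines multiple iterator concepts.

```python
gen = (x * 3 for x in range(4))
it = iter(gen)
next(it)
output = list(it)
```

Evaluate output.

Step 1: Generator produces [0, 3, 6, 9].
Step 2: next(it) consumes first element (0).
Step 3: list(it) collects remaining: [3, 6, 9].
Therefore output = [3, 6, 9].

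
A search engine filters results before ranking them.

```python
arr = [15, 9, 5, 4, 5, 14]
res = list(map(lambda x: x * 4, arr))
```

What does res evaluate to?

Step 1: Apply lambda x: x * 4 to each element:
  15 -> 60
  9 -> 36
  5 -> 20
  4 -> 16
  5 -> 20
  14 -> 56
Therefore res = [60, 36, 20, 16, 20, 56].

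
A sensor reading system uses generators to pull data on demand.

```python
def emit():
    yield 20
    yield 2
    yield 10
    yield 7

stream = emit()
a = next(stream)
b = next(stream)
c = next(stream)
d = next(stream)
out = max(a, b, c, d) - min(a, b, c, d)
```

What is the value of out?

Step 1: Create generator and consume all values:
  a = next(stream) = 20
  b = next(stream) = 2
  c = next(stream) = 10
  d = next(stream) = 7
Step 2: max = 20, min = 2, out = 20 - 2 = 18.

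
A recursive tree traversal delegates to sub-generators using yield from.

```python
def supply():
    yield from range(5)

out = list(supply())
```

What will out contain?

Step 1: yield from delegates to the iterable, yielding each element.
Step 2: Collected values: [0, 1, 2, 3, 4].
Therefore out = [0, 1, 2, 3, 4].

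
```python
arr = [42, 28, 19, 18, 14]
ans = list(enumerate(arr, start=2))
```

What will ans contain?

Step 1: enumerate with start=2:
  (2, 42)
  (3, 28)
  (4, 19)
  (5, 18)
  (6, 14)
Therefore ans = [(2, 42), (3, 28), (4, 19), (5, 18), (6, 14)].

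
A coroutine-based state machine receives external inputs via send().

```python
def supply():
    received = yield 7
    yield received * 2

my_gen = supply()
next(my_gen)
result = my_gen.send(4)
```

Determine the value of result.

Step 1: next(my_gen) advances to first yield, producing 7.
Step 2: send(4) resumes, received = 4.
Step 3: yield received * 2 = 4 * 2 = 8.
Therefore result = 8.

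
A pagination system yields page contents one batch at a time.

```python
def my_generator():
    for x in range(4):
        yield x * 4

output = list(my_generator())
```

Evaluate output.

Step 1: For each x in range(4), yield x * 4:
  x=0: yield 0 * 4 = 0
  x=1: yield 1 * 4 = 4
  x=2: yield 2 * 4 = 8
  x=3: yield 3 * 4 = 12
Therefore output = [0, 4, 8, 12].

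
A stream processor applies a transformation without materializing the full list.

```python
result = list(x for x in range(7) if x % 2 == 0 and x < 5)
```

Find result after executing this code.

Step 1: Filter range(7) where x % 2 == 0 and x < 5:
  x=0: both conditions met, included
  x=1: excluded (1 % 2 != 0)
  x=2: both conditions met, included
  x=3: excluded (3 % 2 != 0)
  x=4: both conditions met, included
  x=5: excluded (5 % 2 != 0, 5 >= 5)
  x=6: excluded (6 >= 5)
Therefore result = [0, 2, 4].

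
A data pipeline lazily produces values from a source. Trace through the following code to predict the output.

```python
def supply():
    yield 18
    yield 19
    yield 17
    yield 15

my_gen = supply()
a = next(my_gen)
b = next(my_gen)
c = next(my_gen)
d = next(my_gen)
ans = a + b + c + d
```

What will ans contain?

Step 1: Create generator and consume all values:
  a = next(my_gen) = 18
  b = next(my_gen) = 19
  c = next(my_gen) = 17
  d = next(my_gen) = 15
Step 2: ans = 18 + 19 + 17 + 15 = 69.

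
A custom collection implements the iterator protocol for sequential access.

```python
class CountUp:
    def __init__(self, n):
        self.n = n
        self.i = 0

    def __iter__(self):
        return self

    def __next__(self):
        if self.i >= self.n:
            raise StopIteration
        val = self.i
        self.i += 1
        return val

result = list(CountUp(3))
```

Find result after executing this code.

Step 1: CountUp(3) creates an iterator counting 0 to 2.
Step 2: list() consumes all values: [0, 1, 2].
Therefore result = [0, 1, 2].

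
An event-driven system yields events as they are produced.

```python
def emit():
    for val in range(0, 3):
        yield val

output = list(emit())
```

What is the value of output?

Step 1: The generator yields each value from range(0, 3).
Step 2: list() consumes all yields: [0, 1, 2].
Therefore output = [0, 1, 2].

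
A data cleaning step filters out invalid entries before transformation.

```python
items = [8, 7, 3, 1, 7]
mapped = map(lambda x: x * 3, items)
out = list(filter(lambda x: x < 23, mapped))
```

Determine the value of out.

Step 1: Map x * 3:
  8 -> 24
  7 -> 21
  3 -> 9
  1 -> 3
  7 -> 21
Step 2: Filter for < 23:
  24: removed
  21: kept
  9: kept
  3: kept
  21: kept
Therefore out = [21, 9, 3, 21].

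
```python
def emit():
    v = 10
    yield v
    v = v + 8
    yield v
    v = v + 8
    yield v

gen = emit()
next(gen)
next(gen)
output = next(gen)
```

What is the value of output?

Step 1: Trace through generator execution:
  Yield 1: v starts at 10, yield 10
  Yield 2: v = 10 + 8 = 18, yield 18
  Yield 3: v = 18 + 8 = 26, yield 26
Step 2: First next() gets 10, second next() gets the second value, third next() yields 26.
Therefore output = 26.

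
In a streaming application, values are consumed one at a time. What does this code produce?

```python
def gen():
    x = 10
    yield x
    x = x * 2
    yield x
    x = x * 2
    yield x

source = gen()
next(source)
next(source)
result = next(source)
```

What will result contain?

Step 1: Trace through generator execution:
  Yield 1: x starts at 10, yield 10
  Yield 2: x = 10 * 2 = 20, yield 20
  Yield 3: x = 20 * 2 = 40, yield 40
Step 2: First next() gets 10, second next() gets the second value, third next() yields 40.
Therefore result = 40.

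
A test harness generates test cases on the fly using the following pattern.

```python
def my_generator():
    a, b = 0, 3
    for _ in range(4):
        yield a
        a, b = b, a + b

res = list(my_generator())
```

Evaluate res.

Step 1: Fibonacci-like sequence starting with a=0, b=3:
  Iteration 1: yield a=0, then a,b = 3,3
  Iteration 2: yield a=3, then a,b = 3,6
  Iteration 3: yield a=3, then a,b = 6,9
  Iteration 4: yield a=6, then a,b = 9,15
Therefore res = [0, 3, 3, 6].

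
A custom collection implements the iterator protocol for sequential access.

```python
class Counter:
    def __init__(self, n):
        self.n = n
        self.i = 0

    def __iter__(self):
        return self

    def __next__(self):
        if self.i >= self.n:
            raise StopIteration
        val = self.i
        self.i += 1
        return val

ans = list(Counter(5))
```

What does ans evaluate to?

Step 1: Counter(5) creates an iterator counting 0 to 4.
Step 2: list() consumes all values: [0, 1, 2, 3, 4].
Therefore ans = [0, 1, 2, 3, 4].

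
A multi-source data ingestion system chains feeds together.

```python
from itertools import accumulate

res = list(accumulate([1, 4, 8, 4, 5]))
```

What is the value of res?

Step 1: accumulate computes running sums:
  + 1 = 1
  + 4 = 5
  + 8 = 13
  + 4 = 17
  + 5 = 22
Therefore res = [1, 5, 13, 17, 22].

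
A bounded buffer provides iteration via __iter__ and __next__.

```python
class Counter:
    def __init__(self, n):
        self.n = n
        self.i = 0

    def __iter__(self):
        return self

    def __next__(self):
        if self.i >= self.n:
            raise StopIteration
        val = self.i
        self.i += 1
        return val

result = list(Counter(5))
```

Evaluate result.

Step 1: Counter(5) creates an iterator counting 0 to 4.
Step 2: list() consumes all values: [0, 1, 2, 3, 4].
Therefore result = [0, 1, 2, 3, 4].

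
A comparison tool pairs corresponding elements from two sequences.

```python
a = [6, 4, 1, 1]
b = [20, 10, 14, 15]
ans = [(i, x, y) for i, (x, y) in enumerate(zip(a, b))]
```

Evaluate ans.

Step 1: enumerate(zip(a, b)) gives index with paired elements:
  i=0: (6, 20)
  i=1: (4, 10)
  i=2: (1, 14)
  i=3: (1, 15)
Therefore ans = [(0, 6, 20), (1, 4, 10), (2, 1, 14), (3, 1, 15)].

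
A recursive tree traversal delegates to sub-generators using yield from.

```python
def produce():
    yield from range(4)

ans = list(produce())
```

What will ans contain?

Step 1: yield from delegates to the iterable, yielding each element.
Step 2: Collected values: [0, 1, 2, 3].
Therefore ans = [0, 1, 2, 3].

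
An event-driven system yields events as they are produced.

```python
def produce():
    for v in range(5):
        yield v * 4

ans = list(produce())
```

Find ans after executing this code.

Step 1: For each v in range(5), yield v * 4:
  v=0: yield 0 * 4 = 0
  v=1: yield 1 * 4 = 4
  v=2: yield 2 * 4 = 8
  v=3: yield 3 * 4 = 12
  v=4: yield 4 * 4 = 16
Therefore ans = [0, 4, 8, 12, 16].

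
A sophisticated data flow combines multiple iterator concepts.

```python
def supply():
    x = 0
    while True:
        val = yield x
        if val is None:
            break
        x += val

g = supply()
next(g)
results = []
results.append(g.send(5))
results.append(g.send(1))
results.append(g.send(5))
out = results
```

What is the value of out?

Step 1: next(g) -> yield 0.
Step 2: send(5) -> x = 5, yield 5.
Step 3: send(1) -> x = 6, yield 6.
Step 4: send(5) -> x = 11, yield 11.
Therefore out = [5, 6, 11].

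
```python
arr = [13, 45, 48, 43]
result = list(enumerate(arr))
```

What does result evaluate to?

Step 1: enumerate pairs each element with its index:
  (0, 13)
  (1, 45)
  (2, 48)
  (3, 43)
Therefore result = [(0, 13), (1, 45), (2, 48), (3, 43)].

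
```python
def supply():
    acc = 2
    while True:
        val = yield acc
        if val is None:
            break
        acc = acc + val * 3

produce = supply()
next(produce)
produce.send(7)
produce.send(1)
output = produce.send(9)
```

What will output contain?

Step 1: next() -> yield acc=2.
Step 2: send(7) -> val=7, acc = 2 + 7*3 = 23, yield 23.
Step 3: send(1) -> val=1, acc = 23 + 1*3 = 26, yield 26.
Step 4: send(9) -> val=9, acc = 26 + 9*3 = 53, yield 53.
Therefore output = 53.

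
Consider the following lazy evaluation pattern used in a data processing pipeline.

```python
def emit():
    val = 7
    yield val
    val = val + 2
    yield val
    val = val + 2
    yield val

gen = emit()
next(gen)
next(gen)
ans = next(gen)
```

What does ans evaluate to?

Step 1: Trace through generator execution:
  Yield 1: val starts at 7, yield 7
  Yield 2: val = 7 + 2 = 9, yield 9
  Yield 3: val = 9 + 2 = 11, yield 11
Step 2: First next() gets 7, second next() gets the second value, third next() yields 11.
Therefore ans = 11.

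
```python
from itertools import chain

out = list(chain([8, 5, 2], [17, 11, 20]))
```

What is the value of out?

Step 1: chain() concatenates iterables: [8, 5, 2] + [17, 11, 20].
Therefore out = [8, 5, 2, 17, 11, 20].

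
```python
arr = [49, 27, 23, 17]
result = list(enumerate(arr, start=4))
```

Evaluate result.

Step 1: enumerate with start=4:
  (4, 49)
  (5, 27)
  (6, 23)
  (7, 17)
Therefore result = [(4, 49), (5, 27), (6, 23), (7, 17)].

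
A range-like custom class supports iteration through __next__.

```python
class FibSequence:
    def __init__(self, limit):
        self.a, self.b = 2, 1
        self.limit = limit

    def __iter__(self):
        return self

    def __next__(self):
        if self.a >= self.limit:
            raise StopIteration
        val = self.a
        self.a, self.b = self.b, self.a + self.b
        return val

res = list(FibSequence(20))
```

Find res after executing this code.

Step 1: Fibonacci-like sequence (a=2, b=1) until >= 20:
  Yield 2, then a,b = 1,3
  Yield 1, then a,b = 3,4
  Yield 3, then a,b = 4,7
  Yield 4, then a,b = 7,11
  Yield 7, then a,b = 11,18
  Yield 11, then a,b = 18,29
  Yield 18, then a,b = 29,47
Step 2: 29 >= 20, stop.
Therefore res = [2, 1, 3, 4, 7, 11, 18].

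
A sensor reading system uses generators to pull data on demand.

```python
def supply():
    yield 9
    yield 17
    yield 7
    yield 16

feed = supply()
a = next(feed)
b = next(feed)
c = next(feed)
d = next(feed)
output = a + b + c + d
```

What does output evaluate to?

Step 1: Create generator and consume all values:
  a = next(feed) = 9
  b = next(feed) = 17
  c = next(feed) = 7
  d = next(feed) = 16
Step 2: output = 9 + 17 + 7 + 16 = 49.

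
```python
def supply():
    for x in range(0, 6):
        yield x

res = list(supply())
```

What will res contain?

Step 1: The generator yields each value from range(0, 6).
Step 2: list() consumes all yields: [0, 1, 2, 3, 4, 5].
Therefore res = [0, 1, 2, 3, 4, 5].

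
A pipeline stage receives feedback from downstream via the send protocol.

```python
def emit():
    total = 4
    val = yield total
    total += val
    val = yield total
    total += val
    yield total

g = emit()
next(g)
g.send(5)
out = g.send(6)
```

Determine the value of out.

Step 1: next() -> yield total=4.
Step 2: send(5) -> val=5, total = 4+5 = 9, yield 9.
Step 3: send(6) -> val=6, total = 9+6 = 15, yield 15.
Therefore out = 15.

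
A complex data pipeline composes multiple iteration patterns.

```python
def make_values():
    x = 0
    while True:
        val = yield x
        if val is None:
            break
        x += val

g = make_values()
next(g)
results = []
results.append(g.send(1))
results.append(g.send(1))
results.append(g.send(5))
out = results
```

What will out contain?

Step 1: next(g) -> yield 0.
Step 2: send(1) -> x = 1, yield 1.
Step 3: send(1) -> x = 2, yield 2.
Step 4: send(5) -> x = 7, yield 7.
Therefore out = [1, 2, 7].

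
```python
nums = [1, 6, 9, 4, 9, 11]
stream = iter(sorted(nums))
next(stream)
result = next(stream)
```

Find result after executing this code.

Step 1: sorted([1, 6, 9, 4, 9, 11]) = [1, 4, 6, 9, 9, 11].
Step 2: Create iterator and skip 1 elements.
Step 3: next() returns 4.
Therefore result = 4.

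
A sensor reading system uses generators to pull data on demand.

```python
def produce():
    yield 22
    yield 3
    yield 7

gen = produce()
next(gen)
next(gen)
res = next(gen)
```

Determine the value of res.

Step 1: produce() creates a generator.
Step 2: next(gen) yields 22 (consumed and discarded).
Step 3: next(gen) yields 3 (consumed and discarded).
Step 4: next(gen) yields 7, assigned to res.
Therefore res = 7.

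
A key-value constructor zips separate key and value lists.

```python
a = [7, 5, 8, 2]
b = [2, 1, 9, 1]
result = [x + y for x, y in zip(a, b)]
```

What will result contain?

Step 1: Add corresponding elements:
  7 + 2 = 9
  5 + 1 = 6
  8 + 9 = 17
  2 + 1 = 3
Therefore result = [9, 6, 17, 3].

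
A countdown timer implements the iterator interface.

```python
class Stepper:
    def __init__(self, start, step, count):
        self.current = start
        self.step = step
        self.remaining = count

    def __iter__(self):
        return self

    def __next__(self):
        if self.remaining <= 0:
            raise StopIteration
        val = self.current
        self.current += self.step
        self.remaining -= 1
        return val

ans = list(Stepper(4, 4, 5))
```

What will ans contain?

Step 1: Stepper starts at 4, increments by 4, for 5 steps:
  Yield 4, then current += 4
  Yield 8, then current += 4
  Yield 12, then current += 4
  Yield 16, then current += 4
  Yield 20, then current += 4
Therefore ans = [4, 8, 12, 16, 20].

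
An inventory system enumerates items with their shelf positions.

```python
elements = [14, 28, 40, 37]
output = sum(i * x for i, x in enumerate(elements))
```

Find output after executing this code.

Step 1: Compute i * x for each (i, x) in enumerate([14, 28, 40, 37]):
  i=0, x=14: 0*14 = 0
  i=1, x=28: 1*28 = 28
  i=2, x=40: 2*40 = 80
  i=3, x=37: 3*37 = 111
Step 2: sum = 0 + 28 + 80 + 111 = 219.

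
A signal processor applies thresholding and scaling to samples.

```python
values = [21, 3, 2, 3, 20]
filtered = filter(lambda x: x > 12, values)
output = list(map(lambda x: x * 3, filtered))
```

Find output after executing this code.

Step 1: Filter values for elements > 12:
  21: kept
  3: removed
  2: removed
  3: removed
  20: kept
Step 2: Map x * 3 on filtered [21, 20]:
  21 -> 63
  20 -> 60
Therefore output = [63, 60].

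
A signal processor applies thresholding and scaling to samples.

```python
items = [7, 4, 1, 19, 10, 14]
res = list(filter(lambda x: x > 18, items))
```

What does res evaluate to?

Step 1: Filter elements > 18:
  7: removed
  4: removed
  1: removed
  19: kept
  10: removed
  14: removed
Therefore res = [19].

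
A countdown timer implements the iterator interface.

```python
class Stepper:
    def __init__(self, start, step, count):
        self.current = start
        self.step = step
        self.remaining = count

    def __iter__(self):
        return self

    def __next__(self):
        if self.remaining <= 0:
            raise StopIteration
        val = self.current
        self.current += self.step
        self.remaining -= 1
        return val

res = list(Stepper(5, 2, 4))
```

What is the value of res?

Step 1: Stepper starts at 5, increments by 2, for 4 steps:
  Yield 5, then current += 2
  Yield 7, then current += 2
  Yield 9, then current += 2
  Yield 11, then current += 2
Therefore res = [5, 7, 9, 11].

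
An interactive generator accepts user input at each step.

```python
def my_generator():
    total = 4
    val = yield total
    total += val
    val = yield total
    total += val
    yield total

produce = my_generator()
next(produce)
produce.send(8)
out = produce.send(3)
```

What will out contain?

Step 1: next() -> yield total=4.
Step 2: send(8) -> val=8, total = 4+8 = 12, yield 12.
Step 3: send(3) -> val=3, total = 12+3 = 15, yield 15.
Therefore out = 15.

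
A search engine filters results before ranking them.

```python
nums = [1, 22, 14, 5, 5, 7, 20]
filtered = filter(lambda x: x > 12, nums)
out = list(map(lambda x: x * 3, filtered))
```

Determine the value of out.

Step 1: Filter nums for elements > 12:
  1: removed
  22: kept
  14: kept
  5: removed
  5: removed
  7: removed
  20: kept
Step 2: Map x * 3 on filtered [22, 14, 20]:
  22 -> 66
  14 -> 42
  20 -> 60
Therefore out = [66, 42, 60].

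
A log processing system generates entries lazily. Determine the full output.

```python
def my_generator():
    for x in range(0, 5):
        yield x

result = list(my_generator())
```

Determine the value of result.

Step 1: The generator yields each value from range(0, 5).
Step 2: list() consumes all yields: [0, 1, 2, 3, 4].
Therefore result = [0, 1, 2, 3, 4].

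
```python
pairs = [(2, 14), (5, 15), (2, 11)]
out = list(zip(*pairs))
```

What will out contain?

Step 1: zip(*pairs) transposes: unzips [(2, 14), (5, 15), (2, 11)] into separate sequences.
Step 2: First elements: (2, 5, 2), second elements: (14, 15, 11).
Therefore out = [(2, 5, 2), (14, 15, 11)].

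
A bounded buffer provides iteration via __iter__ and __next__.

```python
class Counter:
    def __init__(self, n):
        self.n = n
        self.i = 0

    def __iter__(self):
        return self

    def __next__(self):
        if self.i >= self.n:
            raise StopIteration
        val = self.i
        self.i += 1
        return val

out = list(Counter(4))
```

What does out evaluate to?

Step 1: Counter(4) creates an iterator counting 0 to 3.
Step 2: list() consumes all values: [0, 1, 2, 3].
Therefore out = [0, 1, 2, 3].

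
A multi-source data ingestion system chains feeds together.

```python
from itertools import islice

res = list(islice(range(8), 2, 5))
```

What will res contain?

Step 1: islice(range(8), 2, 5) takes elements at indices [2, 5).
Step 2: Elements: [2, 3, 4].
Therefore res = [2, 3, 4].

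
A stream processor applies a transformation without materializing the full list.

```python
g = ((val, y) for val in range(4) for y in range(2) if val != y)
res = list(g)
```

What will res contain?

Step 1: Nested generator over range(4) x range(2) where val != y:
  (0, 0): excluded (val == y)
  (0, 1): included
  (1, 0): included
  (1, 1): excluded (val == y)
  (2, 0): included
  (2, 1): included
  (3, 0): included
  (3, 1): included
Therefore res = [(0, 1), (1, 0), (2, 0), (2, 1), (3, 0), (3, 1)].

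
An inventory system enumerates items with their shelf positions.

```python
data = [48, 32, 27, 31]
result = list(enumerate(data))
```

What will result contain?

Step 1: enumerate pairs each element with its index:
  (0, 48)
  (1, 32)
  (2, 27)
  (3, 31)
Therefore result = [(0, 48), (1, 32), (2, 27), (3, 31)].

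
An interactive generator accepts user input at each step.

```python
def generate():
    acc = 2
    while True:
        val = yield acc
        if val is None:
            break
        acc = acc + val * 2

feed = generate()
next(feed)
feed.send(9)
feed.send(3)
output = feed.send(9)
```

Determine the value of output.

Step 1: next() -> yield acc=2.
Step 2: send(9) -> val=9, acc = 2 + 9*2 = 20, yield 20.
Step 3: send(3) -> val=3, acc = 20 + 3*2 = 26, yield 26.
Step 4: send(9) -> val=9, acc = 26 + 9*2 = 44, yield 44.
Therefore output = 44.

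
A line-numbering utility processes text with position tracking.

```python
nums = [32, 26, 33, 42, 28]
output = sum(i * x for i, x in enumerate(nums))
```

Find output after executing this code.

Step 1: Compute i * x for each (i, x) in enumerate([32, 26, 33, 42, 28]):
  i=0, x=32: 0*32 = 0
  i=1, x=26: 1*26 = 26
  i=2, x=33: 2*33 = 66
  i=3, x=42: 3*42 = 126
  i=4, x=28: 4*28 = 112
Step 2: sum = 0 + 26 + 66 + 126 + 112 = 330.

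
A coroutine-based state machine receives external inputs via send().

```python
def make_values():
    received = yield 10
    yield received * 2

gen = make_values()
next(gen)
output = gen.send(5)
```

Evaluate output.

Step 1: next(gen) advances to first yield, producing 10.
Step 2: send(5) resumes, received = 5.
Step 3: yield received * 2 = 5 * 2 = 10.
Therefore output = 10.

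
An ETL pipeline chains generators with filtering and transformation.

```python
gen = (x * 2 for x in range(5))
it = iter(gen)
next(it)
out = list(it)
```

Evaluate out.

Step 1: Generator produces [0, 2, 4, 6, 8].
Step 2: next(it) consumes first element (0).
Step 3: list(it) collects remaining: [2, 4, 6, 8].
Therefore out = [2, 4, 6, 8].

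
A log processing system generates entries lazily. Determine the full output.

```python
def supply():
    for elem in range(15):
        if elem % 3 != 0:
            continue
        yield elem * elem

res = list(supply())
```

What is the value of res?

Step 1: Only yield elem**2 when elem is divisible by 3:
  elem=0: 0 % 3 == 0, yield 0**2 = 0
  elem=3: 3 % 3 == 0, yield 3**2 = 9
  elem=6: 6 % 3 == 0, yield 6**2 = 36
  elem=9: 9 % 3 == 0, yield 9**2 = 81
  elem=12: 12 % 3 == 0, yield 12**2 = 144
Therefore res = [0, 9, 36, 81, 144].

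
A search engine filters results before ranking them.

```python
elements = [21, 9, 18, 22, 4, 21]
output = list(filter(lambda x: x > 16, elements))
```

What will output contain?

Step 1: Filter elements > 16:
  21: kept
  9: removed
  18: kept
  22: kept
  4: removed
  21: kept
Therefore output = [21, 18, 22, 21].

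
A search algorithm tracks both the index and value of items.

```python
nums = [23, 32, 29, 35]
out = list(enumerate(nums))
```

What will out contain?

Step 1: enumerate pairs each element with its index:
  (0, 23)
  (1, 32)
  (2, 29)
  (3, 35)
Therefore out = [(0, 23), (1, 32), (2, 29), (3, 35)].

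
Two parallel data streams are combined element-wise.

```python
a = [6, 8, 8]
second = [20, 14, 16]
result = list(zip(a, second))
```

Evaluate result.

Step 1: zip pairs elements at same index:
  Index 0: (6, 20)
  Index 1: (8, 14)
  Index 2: (8, 16)
Therefore result = [(6, 20), (8, 14), (8, 16)].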